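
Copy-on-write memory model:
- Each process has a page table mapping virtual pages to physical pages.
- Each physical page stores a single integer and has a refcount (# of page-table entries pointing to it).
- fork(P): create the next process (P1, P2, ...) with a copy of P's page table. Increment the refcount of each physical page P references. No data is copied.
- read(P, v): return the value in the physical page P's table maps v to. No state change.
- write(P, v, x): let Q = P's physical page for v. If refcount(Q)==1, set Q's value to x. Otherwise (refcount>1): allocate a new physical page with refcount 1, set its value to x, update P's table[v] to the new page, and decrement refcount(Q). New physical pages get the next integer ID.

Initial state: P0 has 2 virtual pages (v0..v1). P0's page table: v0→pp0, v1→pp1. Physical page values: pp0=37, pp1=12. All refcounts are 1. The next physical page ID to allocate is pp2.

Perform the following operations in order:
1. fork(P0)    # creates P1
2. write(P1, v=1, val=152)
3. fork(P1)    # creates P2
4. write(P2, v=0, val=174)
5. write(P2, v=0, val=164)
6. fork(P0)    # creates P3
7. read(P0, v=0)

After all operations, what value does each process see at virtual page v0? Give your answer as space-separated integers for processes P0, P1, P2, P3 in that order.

Op 1: fork(P0) -> P1. 2 ppages; refcounts: pp0:2 pp1:2
Op 2: write(P1, v1, 152). refcount(pp1)=2>1 -> COPY to pp2. 3 ppages; refcounts: pp0:2 pp1:1 pp2:1
Op 3: fork(P1) -> P2. 3 ppages; refcounts: pp0:3 pp1:1 pp2:2
Op 4: write(P2, v0, 174). refcount(pp0)=3>1 -> COPY to pp3. 4 ppages; refcounts: pp0:2 pp1:1 pp2:2 pp3:1
Op 5: write(P2, v0, 164). refcount(pp3)=1 -> write in place. 4 ppages; refcounts: pp0:2 pp1:1 pp2:2 pp3:1
Op 6: fork(P0) -> P3. 4 ppages; refcounts: pp0:3 pp1:2 pp2:2 pp3:1
Op 7: read(P0, v0) -> 37. No state change.
P0: v0 -> pp0 = 37
P1: v0 -> pp0 = 37
P2: v0 -> pp3 = 164
P3: v0 -> pp0 = 37

Answer: 37 37 164 37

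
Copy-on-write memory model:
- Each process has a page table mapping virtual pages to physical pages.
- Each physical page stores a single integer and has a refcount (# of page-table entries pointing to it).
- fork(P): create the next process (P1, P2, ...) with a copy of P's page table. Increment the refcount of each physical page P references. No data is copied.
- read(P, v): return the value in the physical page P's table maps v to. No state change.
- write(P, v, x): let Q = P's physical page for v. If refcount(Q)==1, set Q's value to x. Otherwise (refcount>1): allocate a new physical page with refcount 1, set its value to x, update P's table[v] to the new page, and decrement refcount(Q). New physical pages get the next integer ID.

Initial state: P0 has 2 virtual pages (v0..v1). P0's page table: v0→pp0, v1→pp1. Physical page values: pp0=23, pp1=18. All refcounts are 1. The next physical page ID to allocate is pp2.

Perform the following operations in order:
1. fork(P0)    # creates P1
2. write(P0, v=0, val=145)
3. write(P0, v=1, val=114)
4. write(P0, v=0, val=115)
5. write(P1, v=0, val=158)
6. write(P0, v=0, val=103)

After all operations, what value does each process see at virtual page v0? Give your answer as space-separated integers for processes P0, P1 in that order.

Op 1: fork(P0) -> P1. 2 ppages; refcounts: pp0:2 pp1:2
Op 2: write(P0, v0, 145). refcount(pp0)=2>1 -> COPY to pp2. 3 ppages; refcounts: pp0:1 pp1:2 pp2:1
Op 3: write(P0, v1, 114). refcount(pp1)=2>1 -> COPY to pp3. 4 ppages; refcounts: pp0:1 pp1:1 pp2:1 pp3:1
Op 4: write(P0, v0, 115). refcount(pp2)=1 -> write in place. 4 ppages; refcounts: pp0:1 pp1:1 pp2:1 pp3:1
Op 5: write(P1, v0, 158). refcount(pp0)=1 -> write in place. 4 ppages; refcounts: pp0:1 pp1:1 pp2:1 pp3:1
Op 6: write(P0, v0, 103). refcount(pp2)=1 -> write in place. 4 ppages; refcounts: pp0:1 pp1:1 pp2:1 pp3:1
P0: v0 -> pp2 = 103
P1: v0 -> pp0 = 158

Answer: 103 158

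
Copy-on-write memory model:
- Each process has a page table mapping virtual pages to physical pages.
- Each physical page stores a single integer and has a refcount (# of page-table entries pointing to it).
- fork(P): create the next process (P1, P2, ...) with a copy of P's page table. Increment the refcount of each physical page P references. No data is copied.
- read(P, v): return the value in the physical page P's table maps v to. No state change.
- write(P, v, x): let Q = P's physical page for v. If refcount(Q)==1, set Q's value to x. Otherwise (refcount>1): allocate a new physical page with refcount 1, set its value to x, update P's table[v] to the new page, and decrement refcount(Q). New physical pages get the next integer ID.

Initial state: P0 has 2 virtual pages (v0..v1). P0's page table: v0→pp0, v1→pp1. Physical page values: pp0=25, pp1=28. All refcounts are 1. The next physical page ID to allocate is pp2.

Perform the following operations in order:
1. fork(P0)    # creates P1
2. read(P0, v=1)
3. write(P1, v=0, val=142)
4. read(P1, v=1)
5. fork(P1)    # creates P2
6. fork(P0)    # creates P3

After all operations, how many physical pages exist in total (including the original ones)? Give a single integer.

Answer: 3

Derivation:
Op 1: fork(P0) -> P1. 2 ppages; refcounts: pp0:2 pp1:2
Op 2: read(P0, v1) -> 28. No state change.
Op 3: write(P1, v0, 142). refcount(pp0)=2>1 -> COPY to pp2. 3 ppages; refcounts: pp0:1 pp1:2 pp2:1
Op 4: read(P1, v1) -> 28. No state change.
Op 5: fork(P1) -> P2. 3 ppages; refcounts: pp0:1 pp1:3 pp2:2
Op 6: fork(P0) -> P3. 3 ppages; refcounts: pp0:2 pp1:4 pp2:2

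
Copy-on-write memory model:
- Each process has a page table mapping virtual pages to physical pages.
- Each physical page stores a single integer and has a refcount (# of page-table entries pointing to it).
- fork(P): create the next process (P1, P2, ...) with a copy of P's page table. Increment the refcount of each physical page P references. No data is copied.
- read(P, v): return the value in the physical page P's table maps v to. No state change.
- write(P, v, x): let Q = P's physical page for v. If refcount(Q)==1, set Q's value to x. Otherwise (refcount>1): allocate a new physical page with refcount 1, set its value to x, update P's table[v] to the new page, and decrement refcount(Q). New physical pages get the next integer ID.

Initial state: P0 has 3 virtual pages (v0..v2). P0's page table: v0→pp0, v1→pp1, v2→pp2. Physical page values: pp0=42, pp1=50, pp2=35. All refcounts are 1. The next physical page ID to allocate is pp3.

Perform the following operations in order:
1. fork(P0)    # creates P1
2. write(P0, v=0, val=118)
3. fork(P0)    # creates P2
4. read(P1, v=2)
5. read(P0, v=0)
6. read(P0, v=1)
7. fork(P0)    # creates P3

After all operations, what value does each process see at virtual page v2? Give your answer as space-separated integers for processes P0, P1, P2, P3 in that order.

Op 1: fork(P0) -> P1. 3 ppages; refcounts: pp0:2 pp1:2 pp2:2
Op 2: write(P0, v0, 118). refcount(pp0)=2>1 -> COPY to pp3. 4 ppages; refcounts: pp0:1 pp1:2 pp2:2 pp3:1
Op 3: fork(P0) -> P2. 4 ppages; refcounts: pp0:1 pp1:3 pp2:3 pp3:2
Op 4: read(P1, v2) -> 35. No state change.
Op 5: read(P0, v0) -> 118. No state change.
Op 6: read(P0, v1) -> 50. No state change.
Op 7: fork(P0) -> P3. 4 ppages; refcounts: pp0:1 pp1:4 pp2:4 pp3:3
P0: v2 -> pp2 = 35
P1: v2 -> pp2 = 35
P2: v2 -> pp2 = 35
P3: v2 -> pp2 = 35

Answer: 35 35 35 35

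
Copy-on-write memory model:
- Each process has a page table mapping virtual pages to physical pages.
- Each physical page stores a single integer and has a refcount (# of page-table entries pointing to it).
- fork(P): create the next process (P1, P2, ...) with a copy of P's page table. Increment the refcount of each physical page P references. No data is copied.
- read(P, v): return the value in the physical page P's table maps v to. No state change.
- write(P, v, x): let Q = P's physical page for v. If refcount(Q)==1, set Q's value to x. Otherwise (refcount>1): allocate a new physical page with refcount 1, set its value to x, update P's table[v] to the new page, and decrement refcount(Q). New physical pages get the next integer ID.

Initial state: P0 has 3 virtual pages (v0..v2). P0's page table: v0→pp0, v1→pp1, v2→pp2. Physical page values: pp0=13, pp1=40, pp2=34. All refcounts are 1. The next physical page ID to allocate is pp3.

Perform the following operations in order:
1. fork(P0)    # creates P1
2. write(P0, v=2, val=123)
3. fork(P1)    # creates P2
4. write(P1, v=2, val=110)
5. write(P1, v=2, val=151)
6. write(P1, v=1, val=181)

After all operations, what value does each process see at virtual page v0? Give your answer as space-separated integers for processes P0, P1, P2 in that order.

Answer: 13 13 13

Derivation:
Op 1: fork(P0) -> P1. 3 ppages; refcounts: pp0:2 pp1:2 pp2:2
Op 2: write(P0, v2, 123). refcount(pp2)=2>1 -> COPY to pp3. 4 ppages; refcounts: pp0:2 pp1:2 pp2:1 pp3:1
Op 3: fork(P1) -> P2. 4 ppages; refcounts: pp0:3 pp1:3 pp2:2 pp3:1
Op 4: write(P1, v2, 110). refcount(pp2)=2>1 -> COPY to pp4. 5 ppages; refcounts: pp0:3 pp1:3 pp2:1 pp3:1 pp4:1
Op 5: write(P1, v2, 151). refcount(pp4)=1 -> write in place. 5 ppages; refcounts: pp0:3 pp1:3 pp2:1 pp3:1 pp4:1
Op 6: write(P1, v1, 181). refcount(pp1)=3>1 -> COPY to pp5. 6 ppages; refcounts: pp0:3 pp1:2 pp2:1 pp3:1 pp4:1 pp5:1
P0: v0 -> pp0 = 13
P1: v0 -> pp0 = 13
P2: v0 -> pp0 = 13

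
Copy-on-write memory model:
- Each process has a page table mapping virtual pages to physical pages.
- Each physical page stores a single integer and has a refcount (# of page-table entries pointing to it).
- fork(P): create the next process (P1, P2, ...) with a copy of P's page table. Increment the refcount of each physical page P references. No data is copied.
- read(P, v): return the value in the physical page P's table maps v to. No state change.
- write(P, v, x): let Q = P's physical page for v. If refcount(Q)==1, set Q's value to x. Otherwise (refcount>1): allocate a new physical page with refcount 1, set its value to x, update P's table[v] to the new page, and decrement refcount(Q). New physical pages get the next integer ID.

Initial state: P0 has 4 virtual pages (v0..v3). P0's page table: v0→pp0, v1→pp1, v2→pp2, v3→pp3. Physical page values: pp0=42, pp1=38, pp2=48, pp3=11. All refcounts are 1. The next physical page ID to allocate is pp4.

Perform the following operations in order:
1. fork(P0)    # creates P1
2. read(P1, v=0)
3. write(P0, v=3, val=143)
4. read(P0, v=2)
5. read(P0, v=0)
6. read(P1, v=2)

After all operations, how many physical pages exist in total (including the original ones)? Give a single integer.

Op 1: fork(P0) -> P1. 4 ppages; refcounts: pp0:2 pp1:2 pp2:2 pp3:2
Op 2: read(P1, v0) -> 42. No state change.
Op 3: write(P0, v3, 143). refcount(pp3)=2>1 -> COPY to pp4. 5 ppages; refcounts: pp0:2 pp1:2 pp2:2 pp3:1 pp4:1
Op 4: read(P0, v2) -> 48. No state change.
Op 5: read(P0, v0) -> 42. No state change.
Op 6: read(P1, v2) -> 48. No state change.

Answer: 5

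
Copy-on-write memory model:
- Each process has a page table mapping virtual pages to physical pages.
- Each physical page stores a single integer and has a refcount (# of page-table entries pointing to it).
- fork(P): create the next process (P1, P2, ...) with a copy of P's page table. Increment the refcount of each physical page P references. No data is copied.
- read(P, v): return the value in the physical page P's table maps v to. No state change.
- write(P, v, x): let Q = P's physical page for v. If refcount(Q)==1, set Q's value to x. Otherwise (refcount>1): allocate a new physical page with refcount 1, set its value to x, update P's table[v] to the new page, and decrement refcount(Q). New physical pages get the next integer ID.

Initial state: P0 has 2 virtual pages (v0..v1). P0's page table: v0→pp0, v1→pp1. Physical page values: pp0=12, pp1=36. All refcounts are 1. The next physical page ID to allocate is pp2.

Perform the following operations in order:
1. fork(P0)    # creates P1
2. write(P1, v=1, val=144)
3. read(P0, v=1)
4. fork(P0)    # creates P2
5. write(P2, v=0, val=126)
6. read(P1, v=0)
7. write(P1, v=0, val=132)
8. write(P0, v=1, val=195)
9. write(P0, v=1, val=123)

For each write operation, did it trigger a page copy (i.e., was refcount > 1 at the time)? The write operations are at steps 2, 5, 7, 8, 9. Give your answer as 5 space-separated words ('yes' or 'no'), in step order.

Op 1: fork(P0) -> P1. 2 ppages; refcounts: pp0:2 pp1:2
Op 2: write(P1, v1, 144). refcount(pp1)=2>1 -> COPY to pp2. 3 ppages; refcounts: pp0:2 pp1:1 pp2:1
Op 3: read(P0, v1) -> 36. No state change.
Op 4: fork(P0) -> P2. 3 ppages; refcounts: pp0:3 pp1:2 pp2:1
Op 5: write(P2, v0, 126). refcount(pp0)=3>1 -> COPY to pp3. 4 ppages; refcounts: pp0:2 pp1:2 pp2:1 pp3:1
Op 6: read(P1, v0) -> 12. No state change.
Op 7: write(P1, v0, 132). refcount(pp0)=2>1 -> COPY to pp4. 5 ppages; refcounts: pp0:1 pp1:2 pp2:1 pp3:1 pp4:1
Op 8: write(P0, v1, 195). refcount(pp1)=2>1 -> COPY to pp5. 6 ppages; refcounts: pp0:1 pp1:1 pp2:1 pp3:1 pp4:1 pp5:1
Op 9: write(P0, v1, 123). refcount(pp5)=1 -> write in place. 6 ppages; refcounts: pp0:1 pp1:1 pp2:1 pp3:1 pp4:1 pp5:1

yes yes yes yes no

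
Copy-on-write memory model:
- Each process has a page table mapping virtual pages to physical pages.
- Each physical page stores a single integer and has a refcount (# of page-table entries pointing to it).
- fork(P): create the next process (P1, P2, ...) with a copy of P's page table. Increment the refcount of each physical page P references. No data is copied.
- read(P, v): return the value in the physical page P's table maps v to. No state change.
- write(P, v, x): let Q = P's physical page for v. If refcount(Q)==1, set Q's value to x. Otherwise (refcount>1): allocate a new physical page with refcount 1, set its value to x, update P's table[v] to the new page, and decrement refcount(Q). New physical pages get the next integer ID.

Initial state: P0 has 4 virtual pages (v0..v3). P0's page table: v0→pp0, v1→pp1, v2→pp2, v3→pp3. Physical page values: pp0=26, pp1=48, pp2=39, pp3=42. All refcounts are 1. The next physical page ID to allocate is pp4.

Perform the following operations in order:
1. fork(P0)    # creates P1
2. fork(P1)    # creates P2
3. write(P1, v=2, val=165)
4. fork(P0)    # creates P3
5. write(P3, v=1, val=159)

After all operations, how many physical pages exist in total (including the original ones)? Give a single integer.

Op 1: fork(P0) -> P1. 4 ppages; refcounts: pp0:2 pp1:2 pp2:2 pp3:2
Op 2: fork(P1) -> P2. 4 ppages; refcounts: pp0:3 pp1:3 pp2:3 pp3:3
Op 3: write(P1, v2, 165). refcount(pp2)=3>1 -> COPY to pp4. 5 ppages; refcounts: pp0:3 pp1:3 pp2:2 pp3:3 pp4:1
Op 4: fork(P0) -> P3. 5 ppages; refcounts: pp0:4 pp1:4 pp2:3 pp3:4 pp4:1
Op 5: write(P3, v1, 159). refcount(pp1)=4>1 -> COPY to pp5. 6 ppages; refcounts: pp0:4 pp1:3 pp2:3 pp3:4 pp4:1 pp5:1

Answer: 6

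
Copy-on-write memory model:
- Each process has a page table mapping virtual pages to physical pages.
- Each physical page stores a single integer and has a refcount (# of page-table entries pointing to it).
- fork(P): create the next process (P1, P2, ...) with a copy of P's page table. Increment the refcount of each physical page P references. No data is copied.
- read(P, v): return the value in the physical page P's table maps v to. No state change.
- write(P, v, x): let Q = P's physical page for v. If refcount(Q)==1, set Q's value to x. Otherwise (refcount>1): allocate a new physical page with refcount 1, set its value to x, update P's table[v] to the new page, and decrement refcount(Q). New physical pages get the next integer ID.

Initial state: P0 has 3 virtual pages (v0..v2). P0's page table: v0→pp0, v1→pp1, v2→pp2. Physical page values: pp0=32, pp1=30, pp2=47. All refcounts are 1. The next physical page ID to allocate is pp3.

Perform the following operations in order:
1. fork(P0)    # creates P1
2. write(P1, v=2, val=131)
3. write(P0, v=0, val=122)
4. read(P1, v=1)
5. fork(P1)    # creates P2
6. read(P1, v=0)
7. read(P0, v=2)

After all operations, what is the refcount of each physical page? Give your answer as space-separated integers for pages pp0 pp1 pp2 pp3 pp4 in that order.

Op 1: fork(P0) -> P1. 3 ppages; refcounts: pp0:2 pp1:2 pp2:2
Op 2: write(P1, v2, 131). refcount(pp2)=2>1 -> COPY to pp3. 4 ppages; refcounts: pp0:2 pp1:2 pp2:1 pp3:1
Op 3: write(P0, v0, 122). refcount(pp0)=2>1 -> COPY to pp4. 5 ppages; refcounts: pp0:1 pp1:2 pp2:1 pp3:1 pp4:1
Op 4: read(P1, v1) -> 30. No state change.
Op 5: fork(P1) -> P2. 5 ppages; refcounts: pp0:2 pp1:3 pp2:1 pp3:2 pp4:1
Op 6: read(P1, v0) -> 32. No state change.
Op 7: read(P0, v2) -> 47. No state change.

Answer: 2 3 1 2 1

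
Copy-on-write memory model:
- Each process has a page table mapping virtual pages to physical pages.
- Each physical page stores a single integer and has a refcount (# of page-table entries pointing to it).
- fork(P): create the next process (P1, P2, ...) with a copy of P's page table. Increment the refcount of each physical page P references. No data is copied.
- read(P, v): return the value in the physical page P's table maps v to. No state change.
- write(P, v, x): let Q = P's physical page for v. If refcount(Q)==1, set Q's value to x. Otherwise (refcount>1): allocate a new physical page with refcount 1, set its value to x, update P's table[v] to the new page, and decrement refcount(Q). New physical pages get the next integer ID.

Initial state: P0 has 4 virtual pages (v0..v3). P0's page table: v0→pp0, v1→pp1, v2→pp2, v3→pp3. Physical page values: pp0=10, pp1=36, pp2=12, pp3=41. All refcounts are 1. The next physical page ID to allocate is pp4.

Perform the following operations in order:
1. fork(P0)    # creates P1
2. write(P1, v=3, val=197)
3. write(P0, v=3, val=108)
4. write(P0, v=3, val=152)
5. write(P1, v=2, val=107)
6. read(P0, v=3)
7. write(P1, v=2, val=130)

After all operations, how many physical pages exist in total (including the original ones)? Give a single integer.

Op 1: fork(P0) -> P1. 4 ppages; refcounts: pp0:2 pp1:2 pp2:2 pp3:2
Op 2: write(P1, v3, 197). refcount(pp3)=2>1 -> COPY to pp4. 5 ppages; refcounts: pp0:2 pp1:2 pp2:2 pp3:1 pp4:1
Op 3: write(P0, v3, 108). refcount(pp3)=1 -> write in place. 5 ppages; refcounts: pp0:2 pp1:2 pp2:2 pp3:1 pp4:1
Op 4: write(P0, v3, 152). refcount(pp3)=1 -> write in place. 5 ppages; refcounts: pp0:2 pp1:2 pp2:2 pp3:1 pp4:1
Op 5: write(P1, v2, 107). refcount(pp2)=2>1 -> COPY to pp5. 6 ppages; refcounts: pp0:2 pp1:2 pp2:1 pp3:1 pp4:1 pp5:1
Op 6: read(P0, v3) -> 152. No state change.
Op 7: write(P1, v2, 130). refcount(pp5)=1 -> write in place. 6 ppages; refcounts: pp0:2 pp1:2 pp2:1 pp3:1 pp4:1 pp5:1

Answer: 6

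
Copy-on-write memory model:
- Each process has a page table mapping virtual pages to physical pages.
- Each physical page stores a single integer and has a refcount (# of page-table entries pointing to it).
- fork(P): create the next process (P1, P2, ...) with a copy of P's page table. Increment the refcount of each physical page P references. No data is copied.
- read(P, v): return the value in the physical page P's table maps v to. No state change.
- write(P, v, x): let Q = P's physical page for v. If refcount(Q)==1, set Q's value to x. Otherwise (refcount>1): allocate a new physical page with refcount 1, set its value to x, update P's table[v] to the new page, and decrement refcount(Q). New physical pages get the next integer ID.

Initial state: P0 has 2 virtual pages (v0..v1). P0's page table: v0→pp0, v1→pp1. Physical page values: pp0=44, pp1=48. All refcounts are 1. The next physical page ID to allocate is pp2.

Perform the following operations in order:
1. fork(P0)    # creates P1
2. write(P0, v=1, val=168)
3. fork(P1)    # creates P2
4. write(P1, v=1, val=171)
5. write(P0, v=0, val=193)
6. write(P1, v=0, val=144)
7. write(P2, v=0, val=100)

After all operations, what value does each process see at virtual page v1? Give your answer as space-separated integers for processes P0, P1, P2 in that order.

Answer: 168 171 48

Derivation:
Op 1: fork(P0) -> P1. 2 ppages; refcounts: pp0:2 pp1:2
Op 2: write(P0, v1, 168). refcount(pp1)=2>1 -> COPY to pp2. 3 ppages; refcounts: pp0:2 pp1:1 pp2:1
Op 3: fork(P1) -> P2. 3 ppages; refcounts: pp0:3 pp1:2 pp2:1
Op 4: write(P1, v1, 171). refcount(pp1)=2>1 -> COPY to pp3. 4 ppages; refcounts: pp0:3 pp1:1 pp2:1 pp3:1
Op 5: write(P0, v0, 193). refcount(pp0)=3>1 -> COPY to pp4. 5 ppages; refcounts: pp0:2 pp1:1 pp2:1 pp3:1 pp4:1
Op 6: write(P1, v0, 144). refcount(pp0)=2>1 -> COPY to pp5. 6 ppages; refcounts: pp0:1 pp1:1 pp2:1 pp3:1 pp4:1 pp5:1
Op 7: write(P2, v0, 100). refcount(pp0)=1 -> write in place. 6 ppages; refcounts: pp0:1 pp1:1 pp2:1 pp3:1 pp4:1 pp5:1
P0: v1 -> pp2 = 168
P1: v1 -> pp3 = 171
P2: v1 -> pp1 = 48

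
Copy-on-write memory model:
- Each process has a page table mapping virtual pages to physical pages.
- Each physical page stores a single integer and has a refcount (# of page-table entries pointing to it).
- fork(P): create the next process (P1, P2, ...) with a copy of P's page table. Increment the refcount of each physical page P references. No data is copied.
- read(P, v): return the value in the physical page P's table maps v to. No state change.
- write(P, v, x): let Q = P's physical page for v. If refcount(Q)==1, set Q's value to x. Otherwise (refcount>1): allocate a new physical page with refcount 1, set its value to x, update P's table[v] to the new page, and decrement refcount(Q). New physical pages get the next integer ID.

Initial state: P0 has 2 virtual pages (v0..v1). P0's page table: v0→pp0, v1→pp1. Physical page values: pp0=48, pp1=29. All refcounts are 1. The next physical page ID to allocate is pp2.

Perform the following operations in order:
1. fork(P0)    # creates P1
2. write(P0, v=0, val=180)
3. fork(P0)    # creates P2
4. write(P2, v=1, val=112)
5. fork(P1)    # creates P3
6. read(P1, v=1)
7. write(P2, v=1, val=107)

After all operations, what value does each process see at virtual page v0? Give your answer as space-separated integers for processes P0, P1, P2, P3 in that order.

Answer: 180 48 180 48

Derivation:
Op 1: fork(P0) -> P1. 2 ppages; refcounts: pp0:2 pp1:2
Op 2: write(P0, v0, 180). refcount(pp0)=2>1 -> COPY to pp2. 3 ppages; refcounts: pp0:1 pp1:2 pp2:1
Op 3: fork(P0) -> P2. 3 ppages; refcounts: pp0:1 pp1:3 pp2:2
Op 4: write(P2, v1, 112). refcount(pp1)=3>1 -> COPY to pp3. 4 ppages; refcounts: pp0:1 pp1:2 pp2:2 pp3:1
Op 5: fork(P1) -> P3. 4 ppages; refcounts: pp0:2 pp1:3 pp2:2 pp3:1
Op 6: read(P1, v1) -> 29. No state change.
Op 7: write(P2, v1, 107). refcount(pp3)=1 -> write in place. 4 ppages; refcounts: pp0:2 pp1:3 pp2:2 pp3:1
P0: v0 -> pp2 = 180
P1: v0 -> pp0 = 48
P2: v0 -> pp2 = 180
P3: v0 -> pp0 = 48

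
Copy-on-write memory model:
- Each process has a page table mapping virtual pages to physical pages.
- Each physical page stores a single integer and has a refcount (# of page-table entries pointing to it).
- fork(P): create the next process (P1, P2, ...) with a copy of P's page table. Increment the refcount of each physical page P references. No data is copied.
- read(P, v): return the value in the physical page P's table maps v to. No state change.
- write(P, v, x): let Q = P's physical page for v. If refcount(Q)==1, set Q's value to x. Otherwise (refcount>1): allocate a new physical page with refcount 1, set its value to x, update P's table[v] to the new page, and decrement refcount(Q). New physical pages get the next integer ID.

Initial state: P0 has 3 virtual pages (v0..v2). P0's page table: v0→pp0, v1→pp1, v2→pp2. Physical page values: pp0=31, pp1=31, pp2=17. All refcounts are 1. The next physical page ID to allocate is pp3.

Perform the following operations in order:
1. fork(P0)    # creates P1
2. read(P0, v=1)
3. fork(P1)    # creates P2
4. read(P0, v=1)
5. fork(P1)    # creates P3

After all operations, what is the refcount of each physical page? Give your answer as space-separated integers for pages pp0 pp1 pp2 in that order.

Op 1: fork(P0) -> P1. 3 ppages; refcounts: pp0:2 pp1:2 pp2:2
Op 2: read(P0, v1) -> 31. No state change.
Op 3: fork(P1) -> P2. 3 ppages; refcounts: pp0:3 pp1:3 pp2:3
Op 4: read(P0, v1) -> 31. No state change.
Op 5: fork(P1) -> P3. 3 ppages; refcounts: pp0:4 pp1:4 pp2:4

Answer: 4 4 4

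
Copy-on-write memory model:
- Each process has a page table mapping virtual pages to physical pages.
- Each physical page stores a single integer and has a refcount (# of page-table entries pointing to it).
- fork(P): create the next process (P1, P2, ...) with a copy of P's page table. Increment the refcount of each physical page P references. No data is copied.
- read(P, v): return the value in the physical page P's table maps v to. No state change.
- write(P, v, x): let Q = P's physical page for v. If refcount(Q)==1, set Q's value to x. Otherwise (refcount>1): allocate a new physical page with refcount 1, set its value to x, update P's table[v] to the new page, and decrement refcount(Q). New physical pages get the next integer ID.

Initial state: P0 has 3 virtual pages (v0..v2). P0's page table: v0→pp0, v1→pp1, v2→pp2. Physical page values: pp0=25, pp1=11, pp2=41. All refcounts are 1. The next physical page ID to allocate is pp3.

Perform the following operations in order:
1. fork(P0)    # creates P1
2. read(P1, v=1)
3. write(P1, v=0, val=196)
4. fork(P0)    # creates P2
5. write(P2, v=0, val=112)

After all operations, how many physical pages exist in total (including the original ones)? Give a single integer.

Answer: 5

Derivation:
Op 1: fork(P0) -> P1. 3 ppages; refcounts: pp0:2 pp1:2 pp2:2
Op 2: read(P1, v1) -> 11. No state change.
Op 3: write(P1, v0, 196). refcount(pp0)=2>1 -> COPY to pp3. 4 ppages; refcounts: pp0:1 pp1:2 pp2:2 pp3:1
Op 4: fork(P0) -> P2. 4 ppages; refcounts: pp0:2 pp1:3 pp2:3 pp3:1
Op 5: write(P2, v0, 112). refcount(pp0)=2>1 -> COPY to pp4. 5 ppages; refcounts: pp0:1 pp1:3 pp2:3 pp3:1 pp4:1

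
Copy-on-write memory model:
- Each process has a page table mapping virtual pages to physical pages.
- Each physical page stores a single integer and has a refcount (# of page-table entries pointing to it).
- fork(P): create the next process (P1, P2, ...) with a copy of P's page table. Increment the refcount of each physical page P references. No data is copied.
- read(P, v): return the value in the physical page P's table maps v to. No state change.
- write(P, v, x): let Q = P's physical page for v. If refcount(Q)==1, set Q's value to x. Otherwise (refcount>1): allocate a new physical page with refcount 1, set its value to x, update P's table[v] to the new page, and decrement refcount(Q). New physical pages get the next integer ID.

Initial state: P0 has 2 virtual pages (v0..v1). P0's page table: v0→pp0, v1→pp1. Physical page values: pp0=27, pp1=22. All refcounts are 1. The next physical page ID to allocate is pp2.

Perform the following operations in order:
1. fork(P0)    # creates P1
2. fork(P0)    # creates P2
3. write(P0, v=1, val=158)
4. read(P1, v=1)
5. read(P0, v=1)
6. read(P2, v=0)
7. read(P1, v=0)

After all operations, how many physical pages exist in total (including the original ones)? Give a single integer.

Answer: 3

Derivation:
Op 1: fork(P0) -> P1. 2 ppages; refcounts: pp0:2 pp1:2
Op 2: fork(P0) -> P2. 2 ppages; refcounts: pp0:3 pp1:3
Op 3: write(P0, v1, 158). refcount(pp1)=3>1 -> COPY to pp2. 3 ppages; refcounts: pp0:3 pp1:2 pp2:1
Op 4: read(P1, v1) -> 22. No state change.
Op 5: read(P0, v1) -> 158. No state change.
Op 6: read(P2, v0) -> 27. No state change.
Op 7: read(P1, v0) -> 27. No state change.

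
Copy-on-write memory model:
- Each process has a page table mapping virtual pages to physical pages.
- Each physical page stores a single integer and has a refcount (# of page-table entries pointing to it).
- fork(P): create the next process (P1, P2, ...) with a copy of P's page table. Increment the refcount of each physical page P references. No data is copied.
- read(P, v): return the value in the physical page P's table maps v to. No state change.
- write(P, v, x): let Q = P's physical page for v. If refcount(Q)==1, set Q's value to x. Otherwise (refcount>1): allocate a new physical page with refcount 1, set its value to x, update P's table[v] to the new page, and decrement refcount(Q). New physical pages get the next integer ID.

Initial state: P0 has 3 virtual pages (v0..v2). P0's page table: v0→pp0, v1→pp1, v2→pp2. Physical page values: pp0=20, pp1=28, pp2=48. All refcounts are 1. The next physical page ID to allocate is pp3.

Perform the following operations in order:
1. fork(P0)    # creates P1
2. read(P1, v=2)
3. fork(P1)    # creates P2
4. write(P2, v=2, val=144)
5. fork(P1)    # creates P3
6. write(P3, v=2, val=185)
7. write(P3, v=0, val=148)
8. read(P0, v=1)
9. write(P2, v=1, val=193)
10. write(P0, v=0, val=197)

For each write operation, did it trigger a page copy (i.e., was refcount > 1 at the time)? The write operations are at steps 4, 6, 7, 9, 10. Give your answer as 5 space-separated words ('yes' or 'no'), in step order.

Op 1: fork(P0) -> P1. 3 ppages; refcounts: pp0:2 pp1:2 pp2:2
Op 2: read(P1, v2) -> 48. No state change.
Op 3: fork(P1) -> P2. 3 ppages; refcounts: pp0:3 pp1:3 pp2:3
Op 4: write(P2, v2, 144). refcount(pp2)=3>1 -> COPY to pp3. 4 ppages; refcounts: pp0:3 pp1:3 pp2:2 pp3:1
Op 5: fork(P1) -> P3. 4 ppages; refcounts: pp0:4 pp1:4 pp2:3 pp3:1
Op 6: write(P3, v2, 185). refcount(pp2)=3>1 -> COPY to pp4. 5 ppages; refcounts: pp0:4 pp1:4 pp2:2 pp3:1 pp4:1
Op 7: write(P3, v0, 148). refcount(pp0)=4>1 -> COPY to pp5. 6 ppages; refcounts: pp0:3 pp1:4 pp2:2 pp3:1 pp4:1 pp5:1
Op 8: read(P0, v1) -> 28. No state change.
Op 9: write(P2, v1, 193). refcount(pp1)=4>1 -> COPY to pp6. 7 ppages; refcounts: pp0:3 pp1:3 pp2:2 pp3:1 pp4:1 pp5:1 pp6:1
Op 10: write(P0, v0, 197). refcount(pp0)=3>1 -> COPY to pp7. 8 ppages; refcounts: pp0:2 pp1:3 pp2:2 pp3:1 pp4:1 pp5:1 pp6:1 pp7:1

yes yes yes yes yes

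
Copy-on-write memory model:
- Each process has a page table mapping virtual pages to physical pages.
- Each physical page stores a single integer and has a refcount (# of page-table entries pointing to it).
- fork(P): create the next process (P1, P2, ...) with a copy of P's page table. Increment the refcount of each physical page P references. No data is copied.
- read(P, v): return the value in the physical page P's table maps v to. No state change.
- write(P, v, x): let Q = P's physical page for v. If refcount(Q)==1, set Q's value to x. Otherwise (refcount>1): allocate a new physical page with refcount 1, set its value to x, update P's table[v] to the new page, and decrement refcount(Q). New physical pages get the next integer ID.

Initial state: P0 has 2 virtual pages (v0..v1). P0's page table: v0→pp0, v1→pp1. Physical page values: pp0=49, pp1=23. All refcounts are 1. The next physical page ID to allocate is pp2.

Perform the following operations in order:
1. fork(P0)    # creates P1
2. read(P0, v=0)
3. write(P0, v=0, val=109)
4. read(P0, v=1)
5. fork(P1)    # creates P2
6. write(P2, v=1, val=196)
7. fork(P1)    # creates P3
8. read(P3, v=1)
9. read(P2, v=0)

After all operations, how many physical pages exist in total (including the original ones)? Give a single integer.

Op 1: fork(P0) -> P1. 2 ppages; refcounts: pp0:2 pp1:2
Op 2: read(P0, v0) -> 49. No state change.
Op 3: write(P0, v0, 109). refcount(pp0)=2>1 -> COPY to pp2. 3 ppages; refcounts: pp0:1 pp1:2 pp2:1
Op 4: read(P0, v1) -> 23. No state change.
Op 5: fork(P1) -> P2. 3 ppages; refcounts: pp0:2 pp1:3 pp2:1
Op 6: write(P2, v1, 196). refcount(pp1)=3>1 -> COPY to pp3. 4 ppages; refcounts: pp0:2 pp1:2 pp2:1 pp3:1
Op 7: fork(P1) -> P3. 4 ppages; refcounts: pp0:3 pp1:3 pp2:1 pp3:1
Op 8: read(P3, v1) -> 23. No state change.
Op 9: read(P2, v0) -> 49. No state change.

Answer: 4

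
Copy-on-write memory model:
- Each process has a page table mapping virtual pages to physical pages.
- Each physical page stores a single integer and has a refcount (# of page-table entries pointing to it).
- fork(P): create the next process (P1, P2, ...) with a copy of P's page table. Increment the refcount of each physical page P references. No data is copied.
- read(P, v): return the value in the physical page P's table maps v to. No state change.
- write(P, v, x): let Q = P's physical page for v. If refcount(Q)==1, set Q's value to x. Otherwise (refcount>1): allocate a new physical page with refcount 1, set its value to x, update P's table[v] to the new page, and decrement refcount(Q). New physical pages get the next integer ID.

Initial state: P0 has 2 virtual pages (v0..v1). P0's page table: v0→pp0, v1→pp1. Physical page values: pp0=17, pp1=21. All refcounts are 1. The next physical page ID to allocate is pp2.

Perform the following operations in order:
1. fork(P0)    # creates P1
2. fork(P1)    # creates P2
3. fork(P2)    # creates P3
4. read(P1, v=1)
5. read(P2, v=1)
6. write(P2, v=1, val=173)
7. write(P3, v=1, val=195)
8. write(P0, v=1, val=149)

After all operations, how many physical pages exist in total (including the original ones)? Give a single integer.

Answer: 5

Derivation:
Op 1: fork(P0) -> P1. 2 ppages; refcounts: pp0:2 pp1:2
Op 2: fork(P1) -> P2. 2 ppages; refcounts: pp0:3 pp1:3
Op 3: fork(P2) -> P3. 2 ppages; refcounts: pp0:4 pp1:4
Op 4: read(P1, v1) -> 21. No state change.
Op 5: read(P2, v1) -> 21. No state change.
Op 6: write(P2, v1, 173). refcount(pp1)=4>1 -> COPY to pp2. 3 ppages; refcounts: pp0:4 pp1:3 pp2:1
Op 7: write(P3, v1, 195). refcount(pp1)=3>1 -> COPY to pp3. 4 ppages; refcounts: pp0:4 pp1:2 pp2:1 pp3:1
Op 8: write(P0, v1, 149). refcount(pp1)=2>1 -> COPY to pp4. 5 ppages; refcounts: pp0:4 pp1:1 pp2:1 pp3:1 pp4:1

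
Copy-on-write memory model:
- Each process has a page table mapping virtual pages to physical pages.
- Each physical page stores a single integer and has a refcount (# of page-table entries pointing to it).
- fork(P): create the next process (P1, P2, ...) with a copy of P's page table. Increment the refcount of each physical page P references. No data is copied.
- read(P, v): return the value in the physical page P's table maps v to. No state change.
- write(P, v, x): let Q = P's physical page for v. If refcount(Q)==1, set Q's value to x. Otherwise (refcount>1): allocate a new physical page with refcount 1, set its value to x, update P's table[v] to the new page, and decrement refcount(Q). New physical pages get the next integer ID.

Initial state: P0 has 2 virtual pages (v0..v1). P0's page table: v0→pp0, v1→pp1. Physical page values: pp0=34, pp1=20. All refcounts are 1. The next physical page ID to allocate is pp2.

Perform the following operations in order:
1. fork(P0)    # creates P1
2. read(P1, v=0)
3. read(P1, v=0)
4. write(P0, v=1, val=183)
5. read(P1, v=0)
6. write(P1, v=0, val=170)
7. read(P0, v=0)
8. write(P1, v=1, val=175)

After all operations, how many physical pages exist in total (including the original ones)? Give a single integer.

Op 1: fork(P0) -> P1. 2 ppages; refcounts: pp0:2 pp1:2
Op 2: read(P1, v0) -> 34. No state change.
Op 3: read(P1, v0) -> 34. No state change.
Op 4: write(P0, v1, 183). refcount(pp1)=2>1 -> COPY to pp2. 3 ppages; refcounts: pp0:2 pp1:1 pp2:1
Op 5: read(P1, v0) -> 34. No state change.
Op 6: write(P1, v0, 170). refcount(pp0)=2>1 -> COPY to pp3. 4 ppages; refcounts: pp0:1 pp1:1 pp2:1 pp3:1
Op 7: read(P0, v0) -> 34. No state change.
Op 8: write(P1, v1, 175). refcount(pp1)=1 -> write in place. 4 ppages; refcounts: pp0:1 pp1:1 pp2:1 pp3:1

Answer: 4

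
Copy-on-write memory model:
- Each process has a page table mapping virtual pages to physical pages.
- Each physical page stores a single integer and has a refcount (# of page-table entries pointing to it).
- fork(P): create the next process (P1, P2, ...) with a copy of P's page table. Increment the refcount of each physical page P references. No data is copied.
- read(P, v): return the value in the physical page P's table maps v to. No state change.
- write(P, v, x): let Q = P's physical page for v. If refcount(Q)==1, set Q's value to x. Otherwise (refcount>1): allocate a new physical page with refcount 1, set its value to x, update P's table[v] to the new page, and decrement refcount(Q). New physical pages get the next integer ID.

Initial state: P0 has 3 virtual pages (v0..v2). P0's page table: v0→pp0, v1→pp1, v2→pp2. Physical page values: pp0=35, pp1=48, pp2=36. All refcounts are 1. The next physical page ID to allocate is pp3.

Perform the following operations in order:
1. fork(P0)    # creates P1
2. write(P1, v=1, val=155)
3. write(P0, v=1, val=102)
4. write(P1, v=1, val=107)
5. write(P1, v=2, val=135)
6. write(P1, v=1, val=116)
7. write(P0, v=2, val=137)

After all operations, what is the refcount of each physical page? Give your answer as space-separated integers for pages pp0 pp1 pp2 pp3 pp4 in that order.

Answer: 2 1 1 1 1

Derivation:
Op 1: fork(P0) -> P1. 3 ppages; refcounts: pp0:2 pp1:2 pp2:2
Op 2: write(P1, v1, 155). refcount(pp1)=2>1 -> COPY to pp3. 4 ppages; refcounts: pp0:2 pp1:1 pp2:2 pp3:1
Op 3: write(P0, v1, 102). refcount(pp1)=1 -> write in place. 4 ppages; refcounts: pp0:2 pp1:1 pp2:2 pp3:1
Op 4: write(P1, v1, 107). refcount(pp3)=1 -> write in place. 4 ppages; refcounts: pp0:2 pp1:1 pp2:2 pp3:1
Op 5: write(P1, v2, 135). refcount(pp2)=2>1 -> COPY to pp4. 5 ppages; refcounts: pp0:2 pp1:1 pp2:1 pp3:1 pp4:1
Op 6: write(P1, v1, 116). refcount(pp3)=1 -> write in place. 5 ppages; refcounts: pp0:2 pp1:1 pp2:1 pp3:1 pp4:1
Op 7: write(P0, v2, 137). refcount(pp2)=1 -> write in place. 5 ppages; refcounts: pp0:2 pp1:1 pp2:1 pp3:1 pp4:1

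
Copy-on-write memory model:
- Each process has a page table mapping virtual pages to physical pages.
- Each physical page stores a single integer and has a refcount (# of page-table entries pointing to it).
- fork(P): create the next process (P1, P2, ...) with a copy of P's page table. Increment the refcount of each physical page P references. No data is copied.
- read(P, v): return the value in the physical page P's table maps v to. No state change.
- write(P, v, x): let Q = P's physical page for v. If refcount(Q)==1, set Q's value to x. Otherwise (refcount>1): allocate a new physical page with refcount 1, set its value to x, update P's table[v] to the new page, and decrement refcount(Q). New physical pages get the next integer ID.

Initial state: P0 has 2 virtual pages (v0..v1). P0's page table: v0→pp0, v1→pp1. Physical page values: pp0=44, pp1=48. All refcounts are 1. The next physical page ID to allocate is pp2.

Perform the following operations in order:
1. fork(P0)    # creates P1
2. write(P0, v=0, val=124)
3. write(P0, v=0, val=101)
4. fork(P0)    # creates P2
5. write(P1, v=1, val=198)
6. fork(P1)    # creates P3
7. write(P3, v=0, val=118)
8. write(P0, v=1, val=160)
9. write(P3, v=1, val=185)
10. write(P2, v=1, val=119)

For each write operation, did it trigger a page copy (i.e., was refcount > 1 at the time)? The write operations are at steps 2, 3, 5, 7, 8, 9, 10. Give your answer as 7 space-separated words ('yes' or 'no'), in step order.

Op 1: fork(P0) -> P1. 2 ppages; refcounts: pp0:2 pp1:2
Op 2: write(P0, v0, 124). refcount(pp0)=2>1 -> COPY to pp2. 3 ppages; refcounts: pp0:1 pp1:2 pp2:1
Op 3: write(P0, v0, 101). refcount(pp2)=1 -> write in place. 3 ppages; refcounts: pp0:1 pp1:2 pp2:1
Op 4: fork(P0) -> P2. 3 ppages; refcounts: pp0:1 pp1:3 pp2:2
Op 5: write(P1, v1, 198). refcount(pp1)=3>1 -> COPY to pp3. 4 ppages; refcounts: pp0:1 pp1:2 pp2:2 pp3:1
Op 6: fork(P1) -> P3. 4 ppages; refcounts: pp0:2 pp1:2 pp2:2 pp3:2
Op 7: write(P3, v0, 118). refcount(pp0)=2>1 -> COPY to pp4. 5 ppages; refcounts: pp0:1 pp1:2 pp2:2 pp3:2 pp4:1
Op 8: write(P0, v1, 160). refcount(pp1)=2>1 -> COPY to pp5. 6 ppages; refcounts: pp0:1 pp1:1 pp2:2 pp3:2 pp4:1 pp5:1
Op 9: write(P3, v1, 185). refcount(pp3)=2>1 -> COPY to pp6. 7 ppages; refcounts: pp0:1 pp1:1 pp2:2 pp3:1 pp4:1 pp5:1 pp6:1
Op 10: write(P2, v1, 119). refcount(pp1)=1 -> write in place. 7 ppages; refcounts: pp0:1 pp1:1 pp2:2 pp3:1 pp4:1 pp5:1 pp6:1

yes no yes yes yes yes no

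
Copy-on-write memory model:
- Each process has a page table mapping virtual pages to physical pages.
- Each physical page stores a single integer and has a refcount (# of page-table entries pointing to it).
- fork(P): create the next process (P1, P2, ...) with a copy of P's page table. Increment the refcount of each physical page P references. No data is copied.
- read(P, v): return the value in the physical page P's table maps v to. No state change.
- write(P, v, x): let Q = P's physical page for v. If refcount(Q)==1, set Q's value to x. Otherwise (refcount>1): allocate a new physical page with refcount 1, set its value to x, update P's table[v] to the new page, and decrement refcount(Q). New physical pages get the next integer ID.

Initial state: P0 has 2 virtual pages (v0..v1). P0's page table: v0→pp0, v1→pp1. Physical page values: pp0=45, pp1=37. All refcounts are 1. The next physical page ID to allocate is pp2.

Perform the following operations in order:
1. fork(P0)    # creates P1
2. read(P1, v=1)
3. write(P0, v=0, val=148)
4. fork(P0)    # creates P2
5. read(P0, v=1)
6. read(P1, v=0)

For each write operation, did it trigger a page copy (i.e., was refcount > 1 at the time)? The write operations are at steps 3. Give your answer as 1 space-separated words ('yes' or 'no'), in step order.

Op 1: fork(P0) -> P1. 2 ppages; refcounts: pp0:2 pp1:2
Op 2: read(P1, v1) -> 37. No state change.
Op 3: write(P0, v0, 148). refcount(pp0)=2>1 -> COPY to pp2. 3 ppages; refcounts: pp0:1 pp1:2 pp2:1
Op 4: fork(P0) -> P2. 3 ppages; refcounts: pp0:1 pp1:3 pp2:2
Op 5: read(P0, v1) -> 37. No state change.
Op 6: read(P1, v0) -> 45. No state change.

yes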